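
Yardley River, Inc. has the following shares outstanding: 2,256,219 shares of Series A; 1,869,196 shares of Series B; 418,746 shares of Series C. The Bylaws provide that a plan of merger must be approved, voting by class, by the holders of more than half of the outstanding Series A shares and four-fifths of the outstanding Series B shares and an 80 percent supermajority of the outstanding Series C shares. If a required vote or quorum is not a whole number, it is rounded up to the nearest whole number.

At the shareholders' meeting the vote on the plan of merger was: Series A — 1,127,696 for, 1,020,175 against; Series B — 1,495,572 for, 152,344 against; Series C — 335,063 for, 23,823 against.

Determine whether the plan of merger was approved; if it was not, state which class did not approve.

Not approved — the Series A shares did not give the required vote.

Series A: a majority of 2256219 is 1128110; 1,128,110 required, 1,127,696 in favor — not approved.
Series B: 4/5 of 1869196 = 1495356.80, rounded up to 1495357; 1,495,357 required, 1,495,572 in favor — approved.
Series C: 4/5 of 418746 = 334996.80, rounded up to 334997; 334,997 required, 335,063 in favor — approved.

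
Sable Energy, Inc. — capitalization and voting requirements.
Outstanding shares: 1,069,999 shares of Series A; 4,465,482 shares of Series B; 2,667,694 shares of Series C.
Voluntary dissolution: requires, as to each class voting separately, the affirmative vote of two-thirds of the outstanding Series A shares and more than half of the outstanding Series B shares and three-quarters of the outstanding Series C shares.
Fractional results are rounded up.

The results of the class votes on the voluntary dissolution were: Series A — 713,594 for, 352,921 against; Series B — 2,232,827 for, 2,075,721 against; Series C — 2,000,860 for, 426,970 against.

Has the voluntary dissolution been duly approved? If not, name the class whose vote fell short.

Approved — every class gave the required vote.

Series A: 2/3 of 1069999 = 713332.67, rounded up to 713333; 713,333 required, 713,594 in favor — approved.
Series B: a majority of 4465482 is 2232742; 2,232,742 required, 2,232,827 in favor — approved.
Series C: 3/4 of 2667694 = 2000770.50, rounded up to 2000771; 2,000,771 required, 2,000,860 in favor — approved.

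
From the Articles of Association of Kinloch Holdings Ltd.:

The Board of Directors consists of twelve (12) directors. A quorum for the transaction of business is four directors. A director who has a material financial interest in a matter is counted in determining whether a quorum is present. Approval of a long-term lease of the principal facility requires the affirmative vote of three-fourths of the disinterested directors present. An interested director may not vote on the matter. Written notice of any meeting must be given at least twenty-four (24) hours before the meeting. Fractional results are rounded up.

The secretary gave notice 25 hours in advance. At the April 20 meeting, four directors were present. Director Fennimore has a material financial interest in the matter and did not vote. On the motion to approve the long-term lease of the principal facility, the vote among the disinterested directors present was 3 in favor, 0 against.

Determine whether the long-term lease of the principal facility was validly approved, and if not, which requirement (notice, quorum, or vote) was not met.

Notice: 25 hours given; 24 required (25 ≥ 24). Satisfied.
Quorum: 4 present (interested directors count toward quorum); quorum is 4. Satisfied.
Vote: the long-term lease of the principal facility requires three-fourths of the disinterested directors present (4 − 1 = 3). 3/4 of 3 = 2.25, rounded up to 3, so 3 affirmative votes are needed; 3 voted in favor. Satisfied.

Valid — all requirements satisfied.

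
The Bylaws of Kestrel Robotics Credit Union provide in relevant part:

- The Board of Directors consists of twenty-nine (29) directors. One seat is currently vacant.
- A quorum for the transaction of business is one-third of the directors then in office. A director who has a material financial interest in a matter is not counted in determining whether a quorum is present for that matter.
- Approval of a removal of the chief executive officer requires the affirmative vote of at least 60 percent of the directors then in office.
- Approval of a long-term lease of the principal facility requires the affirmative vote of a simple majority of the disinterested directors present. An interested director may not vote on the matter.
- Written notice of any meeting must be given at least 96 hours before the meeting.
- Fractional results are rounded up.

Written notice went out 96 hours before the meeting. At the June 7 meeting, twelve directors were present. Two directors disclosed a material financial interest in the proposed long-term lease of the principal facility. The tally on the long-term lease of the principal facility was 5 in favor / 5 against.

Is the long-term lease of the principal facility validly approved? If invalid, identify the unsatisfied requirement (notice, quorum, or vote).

Invalid — vote requirement not satisfied.

Notice: 96 hours given; 96 required (96 ≥ 96). Satisfied.
Quorum: 12 present, but the 2 interested directors do not count, leaving 10. Quorum is 10. Satisfied.
Vote: the long-term lease of the principal facility requires a majority of the disinterested directors present (12 − 2 = 10). A majority of 10 is 6, so 6 affirmative votes are needed; 5 voted in favor. Not satisfied.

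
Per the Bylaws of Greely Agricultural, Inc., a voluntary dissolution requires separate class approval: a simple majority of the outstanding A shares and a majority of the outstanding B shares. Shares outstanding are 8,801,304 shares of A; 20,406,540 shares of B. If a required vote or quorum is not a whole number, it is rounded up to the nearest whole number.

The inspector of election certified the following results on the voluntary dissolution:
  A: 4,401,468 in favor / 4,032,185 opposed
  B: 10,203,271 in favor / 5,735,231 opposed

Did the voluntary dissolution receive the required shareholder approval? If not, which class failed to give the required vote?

A: a majority of 8801304 is 4400653; 4,400,653 required, 4,401,468 in favor — approved.
B: a majority of 20406540 is 10203271; 10,203,271 required, 10,203,271 in favor — approved.

Approved — every class gave the required vote.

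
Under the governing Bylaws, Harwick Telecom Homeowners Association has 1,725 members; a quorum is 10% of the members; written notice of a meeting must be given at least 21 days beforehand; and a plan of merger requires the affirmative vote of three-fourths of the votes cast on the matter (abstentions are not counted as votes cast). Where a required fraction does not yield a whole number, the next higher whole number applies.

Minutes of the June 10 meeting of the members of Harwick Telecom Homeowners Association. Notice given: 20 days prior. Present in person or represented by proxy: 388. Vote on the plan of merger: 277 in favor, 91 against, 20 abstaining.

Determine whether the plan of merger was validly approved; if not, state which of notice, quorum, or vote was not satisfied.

Invalid — notice requirement not satisfied.

Notice: 20 days given; 21 required. Not satisfied.
Quorum: 10% of 1,725 = 172.50, rounded up to 173; 388 present. Satisfied.
Vote: requires three-fourths of the votes cast (388 − 20 abstaining = 368); 3/4 of 368 = 276, so 276 needed; 277 in favor. Satisfied.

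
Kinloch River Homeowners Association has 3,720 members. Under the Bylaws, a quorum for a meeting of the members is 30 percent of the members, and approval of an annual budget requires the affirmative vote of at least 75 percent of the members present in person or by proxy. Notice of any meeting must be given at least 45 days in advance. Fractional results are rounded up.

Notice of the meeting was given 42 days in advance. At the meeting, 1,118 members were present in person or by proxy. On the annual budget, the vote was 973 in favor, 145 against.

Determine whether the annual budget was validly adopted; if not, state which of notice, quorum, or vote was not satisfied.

Notice: 42 days given; 45 required. Not satisfied.
Quorum: 30% of 3,720 = 1,116; 1,118 present. Satisfied.
Vote: requires three-fourths of those present (1,118); 3/4 of 1118 = 838.50, rounded up to 839, so 839 needed; 973 in favor. Satisfied.

Invalid — notice requirement not satisfied.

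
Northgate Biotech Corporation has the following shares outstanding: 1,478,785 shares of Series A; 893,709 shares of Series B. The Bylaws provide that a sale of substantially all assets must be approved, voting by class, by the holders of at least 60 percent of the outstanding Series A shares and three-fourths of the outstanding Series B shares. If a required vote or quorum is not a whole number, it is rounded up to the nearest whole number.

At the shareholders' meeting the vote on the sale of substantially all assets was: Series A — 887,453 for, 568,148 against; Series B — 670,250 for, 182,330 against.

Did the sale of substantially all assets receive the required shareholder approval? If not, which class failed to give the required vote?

Series A: 3/5 of 1478785 = 887271; 887,271 required, 887,453 in favor — approved.
Series B: 3/4 of 893709 = 670281.75, rounded up to 670282; 670,282 required, 670,250 in favor — not approved.

Not approved — the Series B shares did not give the required vote.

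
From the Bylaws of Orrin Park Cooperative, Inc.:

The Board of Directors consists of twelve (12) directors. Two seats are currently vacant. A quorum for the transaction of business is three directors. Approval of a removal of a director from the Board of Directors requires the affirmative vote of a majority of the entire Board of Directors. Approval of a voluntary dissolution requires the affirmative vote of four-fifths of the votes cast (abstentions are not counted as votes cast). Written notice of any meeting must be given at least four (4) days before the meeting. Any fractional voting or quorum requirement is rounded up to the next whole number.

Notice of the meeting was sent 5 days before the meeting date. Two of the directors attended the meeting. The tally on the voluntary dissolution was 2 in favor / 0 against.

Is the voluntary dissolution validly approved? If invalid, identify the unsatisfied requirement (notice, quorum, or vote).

Notice: 5 days given; 4 required (5 ≥ 4). Satisfied.
Quorum: 2 present; quorum is 3. Not satisfied.
Vote: the voluntary dissolution requires four-fifths of the votes cast (2). 4/5 of 2 = 1.60, rounded up to 2, so 2 affirmative votes are needed; 2 voted in favor. Satisfied. (Moot — without a quorum no business can be validly transacted.)

Invalid — quorum requirement not satisfied.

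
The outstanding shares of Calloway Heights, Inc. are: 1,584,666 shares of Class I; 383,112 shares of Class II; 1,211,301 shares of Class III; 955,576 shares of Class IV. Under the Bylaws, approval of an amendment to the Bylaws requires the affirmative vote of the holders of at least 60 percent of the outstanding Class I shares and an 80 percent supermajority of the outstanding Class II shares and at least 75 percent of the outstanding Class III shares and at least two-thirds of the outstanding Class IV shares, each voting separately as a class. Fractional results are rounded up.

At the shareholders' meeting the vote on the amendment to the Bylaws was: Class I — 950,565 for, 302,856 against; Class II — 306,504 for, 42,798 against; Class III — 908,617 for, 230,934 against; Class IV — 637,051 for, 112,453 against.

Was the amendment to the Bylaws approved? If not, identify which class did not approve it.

Class I: 3/5 of 1584666 = 950799.60, rounded up to 950800; 950,800 required, 950,565 in favor — not approved.
Class II: 4/5 of 383112 = 306489.60, rounded up to 306490; 306,490 required, 306,504 in favor — approved.
Class III: 3/4 of 1211301 = 908475.75, rounded up to 908476; 908,476 required, 908,617 in favor — approved.
Class IV: 2/3 of 955576 = 637050.67, rounded up to 637051; 637,051 required, 637,051 in favor — approved.

Not approved — the Class I shares did not give the required vote.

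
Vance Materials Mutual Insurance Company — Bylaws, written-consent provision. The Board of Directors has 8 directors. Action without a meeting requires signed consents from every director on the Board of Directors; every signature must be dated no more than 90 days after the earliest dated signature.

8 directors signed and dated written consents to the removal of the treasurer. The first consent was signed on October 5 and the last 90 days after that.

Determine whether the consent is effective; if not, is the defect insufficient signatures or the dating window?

Signatures required: the unanimous vote of 8 — unanimous means all 8, so 8 needed; 8 signed. Sufficient.
Dating window: the latest signature is 90 days after the earliest; the limit is 90 days. Within the window.

Effective — both the signature and dating-window requirements are satisfied.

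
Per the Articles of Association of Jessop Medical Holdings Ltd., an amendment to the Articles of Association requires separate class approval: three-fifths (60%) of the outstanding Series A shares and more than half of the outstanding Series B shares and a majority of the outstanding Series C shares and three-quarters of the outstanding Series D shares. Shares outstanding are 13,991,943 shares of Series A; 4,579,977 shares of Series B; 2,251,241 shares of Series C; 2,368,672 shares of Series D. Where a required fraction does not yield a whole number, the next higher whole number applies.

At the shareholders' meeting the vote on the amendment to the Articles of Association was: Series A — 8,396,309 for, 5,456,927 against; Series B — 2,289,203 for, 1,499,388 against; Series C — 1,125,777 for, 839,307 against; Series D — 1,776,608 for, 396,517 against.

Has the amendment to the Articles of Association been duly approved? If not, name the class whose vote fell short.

Not approved — the Series B shares did not give the required vote.

Series A: 3/5 of 13991943 = 8395165.80, rounded up to 8395166; 8,395,166 required, 8,396,309 in favor — approved.
Series B: a majority of 4579977 is 2289989; 2,289,989 required, 2,289,203 in favor — not approved.
Series C: a majority of 2251241 is 1125621; 1,125,621 required, 1,125,777 in favor — approved.
Series D: 3/4 of 2368672 = 1776504; 1,776,504 required, 1,776,608 in favor — approved.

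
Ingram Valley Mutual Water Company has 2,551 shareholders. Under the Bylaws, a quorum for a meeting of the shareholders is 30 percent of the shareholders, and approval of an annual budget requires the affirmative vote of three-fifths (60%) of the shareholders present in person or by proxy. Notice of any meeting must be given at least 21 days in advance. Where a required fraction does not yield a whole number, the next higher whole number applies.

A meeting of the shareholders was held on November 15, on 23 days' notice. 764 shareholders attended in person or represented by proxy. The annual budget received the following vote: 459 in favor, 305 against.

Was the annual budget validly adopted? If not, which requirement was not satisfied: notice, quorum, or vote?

Notice: 23 days given; 21 required. Satisfied.
Quorum: 30% of 2,551 = 765.30, rounded up to 766; 764 present. Not satisfied.
Vote: requires three-fifths of those present (764); 3/5 of 764 = 458.40, rounded up to 459, so 459 needed; 459 in favor. Satisfied.

Invalid — quorum requirement not satisfied.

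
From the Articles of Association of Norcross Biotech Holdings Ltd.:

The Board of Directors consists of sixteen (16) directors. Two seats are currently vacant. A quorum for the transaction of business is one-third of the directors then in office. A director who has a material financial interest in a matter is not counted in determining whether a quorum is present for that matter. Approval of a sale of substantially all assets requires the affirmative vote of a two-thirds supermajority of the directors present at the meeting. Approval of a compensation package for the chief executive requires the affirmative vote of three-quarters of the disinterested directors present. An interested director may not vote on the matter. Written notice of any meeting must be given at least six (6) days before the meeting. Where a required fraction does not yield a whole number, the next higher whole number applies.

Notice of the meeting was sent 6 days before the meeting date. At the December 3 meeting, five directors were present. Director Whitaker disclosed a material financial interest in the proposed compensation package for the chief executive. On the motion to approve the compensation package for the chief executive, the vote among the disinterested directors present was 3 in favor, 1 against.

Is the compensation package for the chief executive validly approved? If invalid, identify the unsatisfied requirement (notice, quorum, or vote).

Notice: 6 days given; 6 required (6 ≥ 6). Satisfied.
Quorum: 5 present, but the 1 interested director does not count, leaving 4. Quorum is 5. Not satisfied.
Vote: the compensation package for the chief executive requires three-fourths of the disinterested directors present (5 − 1 = 4). 3/4 of 4 = 3, so 3 affirmative votes are needed; 3 voted in favor. Satisfied. (Moot — without a quorum no business can be validly transacted.)

Invalid — quorum requirement not satisfied.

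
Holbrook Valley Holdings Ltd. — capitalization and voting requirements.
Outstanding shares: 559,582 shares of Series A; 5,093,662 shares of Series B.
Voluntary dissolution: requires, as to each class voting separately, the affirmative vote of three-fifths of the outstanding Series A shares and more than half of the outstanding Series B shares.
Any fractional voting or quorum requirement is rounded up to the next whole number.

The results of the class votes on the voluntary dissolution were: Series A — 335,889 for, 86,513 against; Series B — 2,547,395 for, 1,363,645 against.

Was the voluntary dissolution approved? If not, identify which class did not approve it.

Series A: 3/5 of 559582 = 335749.20, rounded up to 335750; 335,750 required, 335,889 in favor — approved.
Series B: a majority of 5093662 is 2546832; 2,546,832 required, 2,547,395 in favor — approved.

Approved — every class gave the required vote.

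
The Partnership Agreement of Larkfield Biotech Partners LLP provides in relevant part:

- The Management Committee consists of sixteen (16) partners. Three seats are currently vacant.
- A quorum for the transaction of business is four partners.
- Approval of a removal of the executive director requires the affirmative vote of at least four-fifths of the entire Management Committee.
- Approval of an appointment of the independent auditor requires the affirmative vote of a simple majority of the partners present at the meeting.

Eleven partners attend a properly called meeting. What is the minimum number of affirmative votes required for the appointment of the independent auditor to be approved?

6

The appointment of the independent auditor requires a majority of the partners present (11).
A majority of 11 is 6.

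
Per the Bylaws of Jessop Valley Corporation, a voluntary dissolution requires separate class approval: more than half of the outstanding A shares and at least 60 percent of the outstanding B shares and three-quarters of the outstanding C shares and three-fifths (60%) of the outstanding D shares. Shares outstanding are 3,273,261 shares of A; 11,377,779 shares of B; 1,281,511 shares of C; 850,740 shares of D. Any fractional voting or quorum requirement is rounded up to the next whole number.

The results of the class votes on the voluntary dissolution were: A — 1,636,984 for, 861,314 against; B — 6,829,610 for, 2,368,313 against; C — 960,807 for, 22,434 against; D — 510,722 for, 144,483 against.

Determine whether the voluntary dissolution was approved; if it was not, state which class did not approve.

A: a majority of 3273261 is 1636631; 1,636,631 required, 1,636,984 in favor — approved.
B: 3/5 of 11377779 = 6826667.40, rounded up to 6826668; 6,826,668 required, 6,829,610 in favor — approved.
C: 3/4 of 1281511 = 961133.25, rounded up to 961134; 961,134 required, 960,807 in favor — not approved.
D: 3/5 of 850740 = 510444; 510,444 required, 510,722 in favor — approved.

Not approved — the C shares did not give the required vote.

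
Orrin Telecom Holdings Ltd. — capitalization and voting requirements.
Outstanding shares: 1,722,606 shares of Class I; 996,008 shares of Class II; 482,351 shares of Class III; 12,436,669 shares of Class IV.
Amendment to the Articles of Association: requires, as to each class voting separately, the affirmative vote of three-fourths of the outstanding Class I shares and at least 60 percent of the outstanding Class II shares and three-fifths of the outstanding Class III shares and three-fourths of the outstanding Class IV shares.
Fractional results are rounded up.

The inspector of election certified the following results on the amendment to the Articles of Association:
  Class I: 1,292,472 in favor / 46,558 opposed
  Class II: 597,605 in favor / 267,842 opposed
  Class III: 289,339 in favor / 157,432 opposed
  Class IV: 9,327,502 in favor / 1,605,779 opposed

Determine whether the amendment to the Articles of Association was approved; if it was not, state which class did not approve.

Class I: 3/4 of 1722606 = 1291954.50, rounded up to 1291955; 1,291,955 required, 1,292,472 in favor — approved.
Class II: 3/5 of 996008 = 597604.80, rounded up to 597605; 597,605 required, 597,605 in favor — approved.
Class III: 3/5 of 482351 = 289410.60, rounded up to 289411; 289,411 required, 289,339 in favor — not approved.
Class IV: 3/4 of 12436669 = 9327501.75, rounded up to 9327502; 9,327,502 required, 9,327,502 in favor — approved.

Not approved — the Class III shares did not give the required vote.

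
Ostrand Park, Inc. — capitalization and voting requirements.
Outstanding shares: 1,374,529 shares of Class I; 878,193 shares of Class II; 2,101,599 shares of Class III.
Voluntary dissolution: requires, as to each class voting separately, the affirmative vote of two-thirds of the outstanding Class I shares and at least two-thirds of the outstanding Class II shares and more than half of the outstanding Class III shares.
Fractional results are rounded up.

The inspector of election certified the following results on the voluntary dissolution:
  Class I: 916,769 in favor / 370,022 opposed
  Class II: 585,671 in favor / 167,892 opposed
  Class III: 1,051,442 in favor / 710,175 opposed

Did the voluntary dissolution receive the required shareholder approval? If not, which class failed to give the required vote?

Approved — every class gave the required vote.

Class I: 2/3 of 1374529 = 916352.67, rounded up to 916353; 916,353 required, 916,769 in favor — approved.
Class II: 2/3 of 878193 = 585462; 585,462 required, 585,671 in favor — approved.
Class III: a majority of 2101599 is 1050800; 1,050,800 required, 1,051,442 in favor — approved.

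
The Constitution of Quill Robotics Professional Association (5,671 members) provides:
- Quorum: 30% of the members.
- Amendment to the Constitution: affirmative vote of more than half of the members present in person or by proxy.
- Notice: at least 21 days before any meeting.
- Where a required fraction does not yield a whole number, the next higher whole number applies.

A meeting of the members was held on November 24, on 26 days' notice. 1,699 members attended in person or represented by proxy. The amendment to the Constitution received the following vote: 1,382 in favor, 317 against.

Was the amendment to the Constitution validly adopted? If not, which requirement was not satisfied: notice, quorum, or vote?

Invalid — quorum requirement not satisfied.

Notice: 26 days given; 21 required. Satisfied.
Quorum: 30% of 5,671 = 1,701.30, rounded up to 1,702; 1,699 present. Not satisfied.
Vote: requires a majority of those present (1,699); a majority of 1699 is 850, so 850 needed; 1,382 in favor. Satisfied.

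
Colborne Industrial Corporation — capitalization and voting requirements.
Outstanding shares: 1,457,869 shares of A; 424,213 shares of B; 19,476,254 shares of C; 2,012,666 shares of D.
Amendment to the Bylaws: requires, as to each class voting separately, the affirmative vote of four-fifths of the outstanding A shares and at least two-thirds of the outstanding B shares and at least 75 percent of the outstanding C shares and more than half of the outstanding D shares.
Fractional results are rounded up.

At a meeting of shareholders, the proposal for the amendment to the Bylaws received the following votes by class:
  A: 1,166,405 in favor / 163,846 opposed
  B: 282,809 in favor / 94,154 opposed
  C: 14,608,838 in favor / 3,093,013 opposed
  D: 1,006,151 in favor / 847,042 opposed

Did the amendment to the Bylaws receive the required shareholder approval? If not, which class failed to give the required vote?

A: 4/5 of 1457869 = 1166295.20, rounded up to 1166296; 1,166,296 required, 1,166,405 in favor — approved.
B: 2/3 of 424213 = 282808.67, rounded up to 282809; 282,809 required, 282,809 in favor — approved.
C: 3/4 of 19476254 = 14607190.50, rounded up to 14607191; 14,607,191 required, 14,608,838 in favor — approved.
D: a majority of 2012666 is 1006334; 1,006,334 required, 1,006,151 in favor — not approved.

Not approved — the D shares did not give the required vote.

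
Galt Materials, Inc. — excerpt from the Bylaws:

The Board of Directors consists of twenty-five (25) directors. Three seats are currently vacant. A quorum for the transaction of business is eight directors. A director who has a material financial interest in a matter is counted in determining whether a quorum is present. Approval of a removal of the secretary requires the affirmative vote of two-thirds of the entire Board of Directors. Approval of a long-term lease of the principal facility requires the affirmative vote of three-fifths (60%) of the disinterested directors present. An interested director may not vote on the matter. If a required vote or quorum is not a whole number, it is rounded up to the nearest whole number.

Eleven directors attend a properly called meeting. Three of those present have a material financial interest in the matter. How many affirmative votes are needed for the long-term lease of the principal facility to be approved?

The long-term lease of the principal facility requires three-fifths of the disinterested directors present (11 − 3 = 8).
3/5 of 8 = 4.80, rounded up to 5.

5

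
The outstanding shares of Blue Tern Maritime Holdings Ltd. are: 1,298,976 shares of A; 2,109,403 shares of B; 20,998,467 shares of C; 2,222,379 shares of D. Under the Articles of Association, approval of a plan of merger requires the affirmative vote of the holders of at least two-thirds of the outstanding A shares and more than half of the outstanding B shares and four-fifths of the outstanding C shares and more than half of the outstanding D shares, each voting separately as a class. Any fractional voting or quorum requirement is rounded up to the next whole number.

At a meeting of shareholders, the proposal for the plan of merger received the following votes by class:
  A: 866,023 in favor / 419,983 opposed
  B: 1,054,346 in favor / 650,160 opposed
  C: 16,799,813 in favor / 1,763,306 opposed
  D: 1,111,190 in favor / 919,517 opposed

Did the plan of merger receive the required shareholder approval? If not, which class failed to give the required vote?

A: 2/3 of 1298976 = 865984; 865,984 required, 866,023 in favor — approved.
B: a majority of 2109403 is 1054702; 1,054,702 required, 1,054,346 in favor — not approved.
C: 4/5 of 20998467 = 16798773.60, rounded up to 16798774; 16,798,774 required, 16,799,813 in favor — approved.
D: a majority of 2222379 is 1111190; 1,111,190 required, 1,111,190 in favor — approved.

Not approved — the B shares did not give the required vote.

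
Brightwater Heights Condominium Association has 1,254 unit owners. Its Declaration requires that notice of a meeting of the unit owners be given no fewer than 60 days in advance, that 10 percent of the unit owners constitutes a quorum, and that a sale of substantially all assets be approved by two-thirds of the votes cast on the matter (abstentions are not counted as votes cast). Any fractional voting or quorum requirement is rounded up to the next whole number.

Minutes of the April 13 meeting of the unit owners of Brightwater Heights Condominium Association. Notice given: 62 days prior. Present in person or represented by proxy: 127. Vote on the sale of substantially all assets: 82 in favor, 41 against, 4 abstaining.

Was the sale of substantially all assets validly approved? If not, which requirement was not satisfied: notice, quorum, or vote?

Valid — all requirements satisfied.

Notice: 62 days given; 60 required. Satisfied.
Quorum: 10% of 1,254 = 125.40, rounded up to 126; 127 present. Satisfied.
Vote: requires two-thirds of the votes cast (127 − 4 abstaining = 123); 2/3 of 123 = 82, so 82 needed; 82 in favor. Satisfied.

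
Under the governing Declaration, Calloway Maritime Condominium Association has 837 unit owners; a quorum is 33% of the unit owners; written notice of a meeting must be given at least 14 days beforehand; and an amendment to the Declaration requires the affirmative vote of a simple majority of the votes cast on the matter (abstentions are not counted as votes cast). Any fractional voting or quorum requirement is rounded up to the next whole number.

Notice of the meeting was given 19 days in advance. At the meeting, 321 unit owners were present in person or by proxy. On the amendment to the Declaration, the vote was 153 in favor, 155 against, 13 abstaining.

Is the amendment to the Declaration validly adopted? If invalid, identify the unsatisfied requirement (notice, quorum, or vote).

Invalid — vote requirement not satisfied.

Notice: 19 days given; 14 required. Satisfied.
Quorum: 33% of 837 = 276.21, rounded up to 277; 321 present. Satisfied.
Vote: requires a majority of the votes cast (321 − 13 abstaining = 308); a majority of 308 is 155, so 155 needed; 153 in favor. Not satisfied.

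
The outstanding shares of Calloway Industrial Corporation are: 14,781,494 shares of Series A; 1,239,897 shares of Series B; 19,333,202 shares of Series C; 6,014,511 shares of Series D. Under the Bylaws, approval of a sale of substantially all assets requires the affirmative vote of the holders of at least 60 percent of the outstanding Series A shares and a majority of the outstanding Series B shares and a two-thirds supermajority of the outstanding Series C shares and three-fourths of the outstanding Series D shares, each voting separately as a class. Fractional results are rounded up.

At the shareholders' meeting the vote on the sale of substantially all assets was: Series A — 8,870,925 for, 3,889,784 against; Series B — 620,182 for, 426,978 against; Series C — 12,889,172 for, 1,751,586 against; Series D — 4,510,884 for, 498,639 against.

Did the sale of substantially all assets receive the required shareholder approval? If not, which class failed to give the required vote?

Series A: 3/5 of 14781494 = 8868896.40, rounded up to 8868897; 8,868,897 required, 8,870,925 in favor — approved.
Series B: a majority of 1239897 is 619949; 619,949 required, 620,182 in favor — approved.
Series C: 2/3 of 19333202 = 12888801.33, rounded up to 12888802; 12,888,802 required, 12,889,172 in favor — approved.
Series D: 3/4 of 6014511 = 4510883.25, rounded up to 4510884; 4,510,884 required, 4,510,884 in favor — approved.

Approved — every class gave the required vote.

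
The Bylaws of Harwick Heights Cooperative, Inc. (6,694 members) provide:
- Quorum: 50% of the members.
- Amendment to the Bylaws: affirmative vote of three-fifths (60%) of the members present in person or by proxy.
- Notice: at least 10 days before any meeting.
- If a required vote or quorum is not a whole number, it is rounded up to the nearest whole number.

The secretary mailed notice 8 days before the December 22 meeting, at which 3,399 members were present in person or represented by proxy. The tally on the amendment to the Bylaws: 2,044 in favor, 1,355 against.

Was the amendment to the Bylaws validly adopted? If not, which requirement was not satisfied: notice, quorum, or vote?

Notice: 8 days given; 10 required. Not satisfied.
Quorum: 50% of 6,694 = 3,347; 3,399 present. Satisfied.
Vote: requires three-fifths of those present (3,399); 3/5 of 3399 = 2039.40, rounded up to 2040, so 2,040 needed; 2,044 in favor. Satisfied.

Invalid — notice requirement not satisfied.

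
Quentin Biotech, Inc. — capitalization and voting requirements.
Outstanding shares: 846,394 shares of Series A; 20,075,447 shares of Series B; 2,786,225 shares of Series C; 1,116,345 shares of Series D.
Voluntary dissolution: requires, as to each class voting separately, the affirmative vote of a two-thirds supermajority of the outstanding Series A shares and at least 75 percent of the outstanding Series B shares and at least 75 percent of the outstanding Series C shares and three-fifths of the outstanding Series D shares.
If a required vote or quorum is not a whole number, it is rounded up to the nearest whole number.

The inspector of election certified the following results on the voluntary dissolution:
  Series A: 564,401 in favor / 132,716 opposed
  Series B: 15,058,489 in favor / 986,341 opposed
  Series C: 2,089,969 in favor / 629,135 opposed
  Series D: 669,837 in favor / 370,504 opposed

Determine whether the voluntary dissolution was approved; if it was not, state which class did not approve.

Series A: 2/3 of 846394 = 564262.67, rounded up to 564263; 564,263 required, 564,401 in favor — approved.
Series B: 3/4 of 20075447 = 15056585.25, rounded up to 15056586; 15,056,586 required, 15,058,489 in favor — approved.
Series C: 3/4 of 2786225 = 2089668.75, rounded up to 2089669; 2,089,669 required, 2,089,969 in favor — approved.
Series D: 3/5 of 1116345 = 669807; 669,807 required, 669,837 in favor — approved.

Approved — every class gave the required vote.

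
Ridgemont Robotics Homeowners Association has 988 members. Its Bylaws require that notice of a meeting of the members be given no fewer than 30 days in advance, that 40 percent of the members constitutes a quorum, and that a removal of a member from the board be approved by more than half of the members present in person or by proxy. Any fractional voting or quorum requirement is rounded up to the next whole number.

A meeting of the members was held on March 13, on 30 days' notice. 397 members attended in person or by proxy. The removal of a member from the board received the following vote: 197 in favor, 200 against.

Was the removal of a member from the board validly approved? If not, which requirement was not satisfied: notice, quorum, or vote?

Invalid — vote requirement not satisfied.

Notice: 30 days given; 30 required. Satisfied.
Quorum: 40% of 988 = 395.20, rounded up to 396; 397 present. Satisfied.
Vote: requires a majority of those present (397); a majority of 397 is 199, so 199 needed; 197 in favor. Not satisfied.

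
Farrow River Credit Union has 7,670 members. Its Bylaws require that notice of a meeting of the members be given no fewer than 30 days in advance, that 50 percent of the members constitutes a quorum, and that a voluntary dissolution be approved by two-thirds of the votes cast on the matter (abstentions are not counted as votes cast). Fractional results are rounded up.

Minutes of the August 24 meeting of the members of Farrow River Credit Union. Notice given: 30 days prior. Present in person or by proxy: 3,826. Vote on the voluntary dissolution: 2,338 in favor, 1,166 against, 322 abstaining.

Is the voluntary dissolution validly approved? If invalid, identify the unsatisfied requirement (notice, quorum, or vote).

Notice: 30 days given; 30 required. Satisfied.
Quorum: 50% of 7,670 = 3,835; 3,826 present. Not satisfied.
Vote: requires two-thirds of the votes cast (3,826 − 322 abstaining = 3,504); 2/3 of 3504 = 2336, so 2,336 needed; 2,338 in favor. Satisfied.

Invalid — quorum requirement not satisfied.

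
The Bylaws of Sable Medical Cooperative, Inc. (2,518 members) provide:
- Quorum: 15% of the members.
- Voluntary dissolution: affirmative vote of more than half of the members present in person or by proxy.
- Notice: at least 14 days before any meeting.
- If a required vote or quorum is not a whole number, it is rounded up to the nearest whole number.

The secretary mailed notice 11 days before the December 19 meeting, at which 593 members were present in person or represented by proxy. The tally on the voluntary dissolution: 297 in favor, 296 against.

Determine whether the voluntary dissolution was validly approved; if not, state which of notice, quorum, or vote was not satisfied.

Invalid — notice requirement not satisfied.

Notice: 11 days given; 14 required. Not satisfied.
Quorum: 15% of 2,518 = 377.70, rounded up to 378; 593 present. Satisfied.
Vote: requires a majority of those present (593); a majority of 593 is 297, so 297 needed; 297 in favor. Satisfied.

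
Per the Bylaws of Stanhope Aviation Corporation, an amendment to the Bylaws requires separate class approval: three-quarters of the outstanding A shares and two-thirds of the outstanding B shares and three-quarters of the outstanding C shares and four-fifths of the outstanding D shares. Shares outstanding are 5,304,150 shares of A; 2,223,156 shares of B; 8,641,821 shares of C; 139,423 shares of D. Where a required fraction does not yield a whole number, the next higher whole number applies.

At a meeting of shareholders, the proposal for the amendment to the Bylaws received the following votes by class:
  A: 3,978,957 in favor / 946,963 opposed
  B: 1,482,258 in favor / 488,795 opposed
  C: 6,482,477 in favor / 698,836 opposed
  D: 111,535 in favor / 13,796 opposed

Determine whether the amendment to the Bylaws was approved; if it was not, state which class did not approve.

Not approved — the D shares did not give the required vote.

A: 3/4 of 5304150 = 3978112.50, rounded up to 3978113; 3,978,113 required, 3,978,957 in favor — approved.
B: 2/3 of 2223156 = 1482104; 1,482,104 required, 1,482,258 in favor — approved.
C: 3/4 of 8641821 = 6481365.75, rounded up to 6481366; 6,481,366 required, 6,482,477 in favor — approved.
D: 4/5 of 139423 = 111538.40, rounded up to 111539; 111,539 required, 111,535 in favor — not approved.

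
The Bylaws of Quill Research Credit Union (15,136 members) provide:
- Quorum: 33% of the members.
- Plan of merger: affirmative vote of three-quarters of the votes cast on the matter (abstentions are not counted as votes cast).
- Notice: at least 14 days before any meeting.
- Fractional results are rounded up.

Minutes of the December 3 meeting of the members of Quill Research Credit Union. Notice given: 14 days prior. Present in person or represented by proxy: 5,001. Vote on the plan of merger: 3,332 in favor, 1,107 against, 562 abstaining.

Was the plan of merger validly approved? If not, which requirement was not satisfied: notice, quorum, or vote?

Valid — all requirements satisfied.

Notice: 14 days given; 14 required. Satisfied.
Quorum: 33% of 15,136 = 4,994.88, rounded up to 4,995; 5,001 present. Satisfied.
Vote: requires three-fourths of the votes cast (5,001 − 562 abstaining = 4,439); 3/4 of 4439 = 3329.25, rounded up to 3330, so 3,330 needed; 3,332 in favor. Satisfied.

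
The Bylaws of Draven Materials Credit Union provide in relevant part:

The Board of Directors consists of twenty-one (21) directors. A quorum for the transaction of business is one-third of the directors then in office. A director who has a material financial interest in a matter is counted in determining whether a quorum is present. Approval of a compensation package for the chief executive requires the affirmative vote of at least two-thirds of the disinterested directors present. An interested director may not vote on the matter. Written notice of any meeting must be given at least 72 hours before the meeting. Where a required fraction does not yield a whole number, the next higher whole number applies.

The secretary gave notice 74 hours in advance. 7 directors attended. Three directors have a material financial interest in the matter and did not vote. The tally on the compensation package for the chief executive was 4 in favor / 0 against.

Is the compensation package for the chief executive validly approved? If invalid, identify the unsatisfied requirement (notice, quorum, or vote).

Notice: 74 hours given; 72 required (74 ≥ 72). Satisfied.
Quorum: 7 present (interested directors count toward quorum); quorum is 7. Satisfied.
Vote: the compensation package for the chief executive requires two-thirds of the disinterested directors present (7 − 3 = 4). 2/3 of 4 = 2.67, rounded up to 3, so 3 affirmative votes are needed; 4 voted in favor. Satisfied.

Valid — all requirements satisfied.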